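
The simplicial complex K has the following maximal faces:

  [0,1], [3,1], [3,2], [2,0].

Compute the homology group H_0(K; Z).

We work with the vertex ordering 0 < 1 < 2 < 3. The simplices of K, each written with vertices in increasing order, are:

  0-simplices (4): [0], [1], [2], [3]
  1-simplices (4): [0,1], [0,2], [1,3], [2,3]

Hence C_0 ≅ Z^4, C_1 ≅ Z^4.

The boundary map ∂_1: C_1 → C_0 sends each edge [p,q] (with p < q) to q − p.
This gives a 4×4 integer matrix of rank 3; reducing to Smith normal form yields diagonal entries (1,1,1).

Now H_k = ker ∂_k / im ∂_{k+1}, so:

  H_0: rank C_0 − rank ∂_1 = 4 − 3 = 1, and the invariant factors of ∂_1 are all 1, so H_0 ≅ Z.

(K is a triangulation of the circle S^1.)

H_0 = Z.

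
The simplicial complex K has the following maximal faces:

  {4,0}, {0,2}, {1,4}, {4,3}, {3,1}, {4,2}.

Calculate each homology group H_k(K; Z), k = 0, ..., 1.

Order the vertices as 0 < 1 < 2 < 3 < 4. Listing each simplex with vertices in this order, K has dimension 1 with simplices:

  0-simplices (5): [0], [1], [2], [3], [4]
  1-simplices (6): [0,2], [0,4], [1,3], [1,4], [2,4], [3,4]

Hence C_0 ≅ Z^5, C_1 ≅ Z^6.

∂_1: C_1 → C_0 is given by ∂[p,q] = [q] − [p]. For instance
  ∂[1,3] = [3] − [1].
As a 5×6 matrix over Z this has rank 4, with invariant factors (1,1,1,1).

From H_k ≅ ker(∂_k) / im(∂_{k+1}) we obtain:

  H_0: rank C_0 − rank ∂_1 = 5 − 4 = 1, and the invariant factors of ∂_1 are all 1, so H_0 ≅ Z.
  H_1: rank ker ∂_1 − rank ∂_2 = (6 − 4) − 0 = 2, and there is no ∂_2, so H_1 ≅ Z^2.

As a check, the Euler characteristic is 5 − 6 = -1, which agrees with 1 − 2 = -1.
(K is a triangulation of a wedge of 2 circles.)

H_0 ≅ Z,  H_1 ≅ Z^2.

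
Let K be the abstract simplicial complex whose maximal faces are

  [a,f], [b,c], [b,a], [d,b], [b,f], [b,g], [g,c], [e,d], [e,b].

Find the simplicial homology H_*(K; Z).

H_0 = Z,  H_1 = Z^3.

We work with the vertex ordering a < b < c < d < e < f < g. The simplices of K, each written with vertices in increasing order, are:

  0-simplices (7): a, b, c, d, e, f, g
  1-simplices (9): ab, af, bc, bd, be, bf, bg, cg, de

Hence C_0 ≅ Z^7, C_1 ≅ Z^9.

Boundary ∂_1: C_1 → C_0 maps an edge to its endpoints' difference, ∂[p,q] = q − p.
This gives a 7×9 integer matrix of rank 6; reducing to Smith normal form yields diagonal entries (1,1,1,1,1,1).

From H_k ≅ ker(∂_k) / im(∂_{k+1}) we obtain:

  H_0: rank C_0 − rank ∂_1 = 7 − 6 = 1, and the invariant factors of ∂_1 are all 1, so H_0 = Z.
  H_1: rank ker ∂_1 − rank ∂_2 = (9 − 6) − 0 = 3, and there is no ∂_2, so H_1 = Z^3.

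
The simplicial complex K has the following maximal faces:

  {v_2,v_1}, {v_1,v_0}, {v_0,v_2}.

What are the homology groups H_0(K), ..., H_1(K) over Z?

H_0 = Z,  H_1 = Z.

Order the vertices as v_0 < v_1 < v_2. Listing each simplex with vertices in this order, K has dimension 1 with simplices:

  0-simplices (3): [v_0], [v_1], [v_2]
  1-simplices (3): [v_0,v_1], [v_0,v_2], [v_1,v_2]

giving chain groups C_0 ≅ Z^3, C_1 ≅ Z^3.

∂_1: C_1 → C_0 maps an edge to its endpoints' difference, ∂[p,q] = q − p. For instance
  ∂[v_0,v_1] = [v_1] − [v_0].
The 3×3 boundary matrix has rank 2 and Smith normal form diag(1,1).

Computing H_k = (kernel of ∂_k) / (image of ∂_{k+1}):

  H_0: rank C_0 − rank ∂_1 = 3 − 2 = 1, and the invariant factors of ∂_1 are all 1, so H_0 ≅ Z.
  H_1: rank ker ∂_1 − rank ∂_2 = (3 − 2) − 0 = 1, and there is no ∂_2, so H_1 ≅ Z.

As a check, the Euler characteristic is 3 − 3 = 0, which agrees with 1 − 1 = 0.
(K is a triangulation of the circle S^1.)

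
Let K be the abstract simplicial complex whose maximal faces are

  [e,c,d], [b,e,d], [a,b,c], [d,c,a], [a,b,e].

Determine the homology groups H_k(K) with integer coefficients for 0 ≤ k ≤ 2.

We work with the vertex ordering a < b < c < d < e. The simplices of K, each written with vertices in increasing order, are:

  0-simplices (5): a, b, c, d, e
  1-simplices (10): ab, ac, ad, ae, bc, bd, be, cd, ce, de
  2-simplices (5): abc, abe, acd, bde, cde

so the chain groups are C_0 ≅ Z^5, C_1 ≅ Z^10, C_2 ≅ Z^5.

Boundary ∂_1: C_1 → C_0 maps an edge to its endpoints' difference, ∂[p,q] = q − p.
As a 5×10 matrix over Z this has rank 4, with invariant factors (1,1,1,1).

Boundary ∂_2: C_2 → C_1 sends each 2-simplex [p,q,r] to [q,r] − [p,r] + [p,q]. For instance
  ∂cde = de − ce + cd,
  ∂abe = be − ae + ab.
The 10×5 boundary matrix has rank 5 and Smith normal form diag(1,1,1,1,1).

Now H_k = ker ∂_k / im ∂_{k+1}, so:

  H_0: rank C_0 − rank ∂_1 = 5 − 4 = 1, and the invariant factors of ∂_1 are all 1, so H_0 ≅ Z.
  H_1: rank ker ∂_1 − rank ∂_2 = (10 − 4) − 5 = 1, and the invariant factors of ∂_2 are all 1, so H_1 ≅ Z.
  H_2: rank ker ∂_2 − rank ∂_3 = (5 − 5) − 0 = 0, and there is no ∂_3, so H_2 ≅ 0.

H_0 ≅ Z,  H_1 ≅ Z,  H_2 = 0.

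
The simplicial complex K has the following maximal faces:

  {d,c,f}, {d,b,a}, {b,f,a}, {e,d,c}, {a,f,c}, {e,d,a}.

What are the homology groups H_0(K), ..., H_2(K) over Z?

We work with the vertex ordering a < b < c < d < e < f. The simplices of K, each written with vertices in increasing order, are:

  0-simplices (6): a, b, c, d, e, f
  1-simplices (12): ab, ac, ad, ae, af, bd, bf, cd, ce, cf, de, df
  2-simplices (6): abd, abf, acf, ade, cde, cdf

Hence C_0 ≅ Z^6, C_1 ≅ Z^12, C_2 ≅ Z^6.

∂_1: C_1 → C_0 sends each edge [p,q] (with p < q) to q − p.
As a 6×12 matrix over Z this has rank 5, with invariant factors (1,1,1,1,1).

∂_2: C_2 → C_1 sends each 2-simplex [p,q,r] to [q,r] − [p,r] + [p,q]. For instance
  ∂cde = de − ce + cd,
  ∂acf = cf − af + ac.
As a 12×6 matrix over Z this has rank 6, with invariant factors (1,1,1,1,1,1).

From H_k ≅ ker(∂_k) / im(∂_{k+1}) we obtain:

  H_0: rank C_0 − rank ∂_1 = 6 − 5 = 1, and the invariant factors of ∂_1 are all 1, so H_0 ≅ Z.
  H_1: rank ker ∂_1 − rank ∂_2 = (12 − 5) − 6 = 1, and the invariant factors of ∂_2 are all 1, so H_1 ≅ Z.
  H_2: rank ker ∂_2 − rank ∂_3 = (6 − 6) − 0 = 0, and there is no ∂_3, so H_2 ≅ 0.

(K is a triangulation of the cylinder S^1 x I.)

H_0 = Z,  H_1 = Z,  H_2 = 0.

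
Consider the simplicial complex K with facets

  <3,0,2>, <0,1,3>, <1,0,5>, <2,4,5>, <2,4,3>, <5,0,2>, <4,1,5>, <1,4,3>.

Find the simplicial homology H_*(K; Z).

H_0 = Z,  H_1 = 0,  H_2 = Z.

Take the total order 0 < 1 < 2 < 3 < 4 < 5 on the vertex set. Then K (dimension 2) consists of the simplices:

  0-simplices (6): [0], [1], [2], [3], [4], [5]
  1-simplices (12): [0,1], [0,2], [0,3], [0,5], [1,3], [1,4], [1,5], [2,3], [2,4], [2,5], [3,4], [4,5]
  2-simplices (8): [0,1,3], [0,1,5], [0,2,3], [0,2,5], [1,3,4], [1,4,5], [2,3,4], [2,4,5]

giving chain groups C_0 ≅ Z^6, C_1 ≅ Z^12, C_2 ≅ Z^8.

∂_1: C_1 → C_0 is given by ∂[p,q] = [q] − [p]. For instance
  ∂[0,1] = [1] − [0].
The 6×12 boundary matrix has rank 5 and Smith normal form diag(1,1,1,1,1).

Boundary ∂_2: C_2 → C_1 maps a triangle to the signed sum of its edges. For instance
  ∂[1,4,5] = [4,5] − [1,5] + [1,4],
  ∂[0,2,5] = [2,5] − [0,5] + [0,2].
The 12×8 boundary matrix has rank 7 and Smith normal form diag(1,1,1,1,1,1,1).

Now H_k = ker ∂_k / im ∂_{k+1}, so:

  H_0: rank C_0 − rank ∂_1 = 6 − 5 = 1, and the invariant factors of ∂_1 are all 1, so H_0 ≅ Z.
  H_1: rank ker ∂_1 − rank ∂_2 = (12 − 5) − 7 = 0, and the invariant factors of ∂_2 are all 1, so H_1 ≅ 0.
  H_2: rank ker ∂_2 − rank ∂_3 = (8 − 7) − 0 = 1, and there is no ∂_3, so H_2 ≅ Z.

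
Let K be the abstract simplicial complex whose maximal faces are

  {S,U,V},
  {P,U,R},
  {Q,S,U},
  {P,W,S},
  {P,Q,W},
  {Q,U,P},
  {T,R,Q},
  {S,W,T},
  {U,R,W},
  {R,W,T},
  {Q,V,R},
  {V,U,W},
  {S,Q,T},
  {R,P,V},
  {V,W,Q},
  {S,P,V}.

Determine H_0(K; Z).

Take the total order P < Q < R < S < T < U < V < W on the vertex set. Then K (dimension 2) consists of the simplices:

  0-simplices (8): P, Q, R, S, T, U, V, W
  1-simplices (24): PQ, PR, PS, PU, PV, PW, QR, QS, QT, QU, QV, QW, RT, RU, RV, RW, ST, SU, SV, SW, TW, UV, UW, VW
  2-simplices (16): PQU, PQW, PRU, PRV, PSV, PSW, QRT, QRV, QST, QSU, QVW, RTW, RUW, STW, SUV, UVW

giving chain groups C_0 ≅ Z^8, C_1 ≅ Z^24, C_2 ≅ Z^16.

The boundary map ∂_1: C_1 → C_0 maps an edge to its endpoints' difference, ∂[p,q] = q − p. For instance
  ∂UV = V − U.
The resulting 8×24 matrix has rank 7, and its Smith normal form has invariant factors (1,1,1,1,1,1,1).

∂_2: C_2 → C_1 maps a triangle to the signed sum of its edges. For instance
  ∂QRT = RT − QT + QR,
  ∂RUW = UW − RW + RU.
This gives a 24×16 integer matrix of rank 15; reducing to Smith normal form yields diagonal entries (1,1,1,1,1,1,1,1,1,1,1,1,1,1,1).

Computing H_k = (kernel of ∂_k) / (image of ∂_{k+1}):

  H_0: rank C_0 − rank ∂_1 = 8 − 7 = 1, and the invariant factors of ∂_1 are all 1, so H_0 ≅ Z.

H_0 = Z.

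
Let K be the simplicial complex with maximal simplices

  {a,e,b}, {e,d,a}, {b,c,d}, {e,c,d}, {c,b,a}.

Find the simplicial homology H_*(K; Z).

We work with the vertex ordering a < b < c < d < e. The simplices of K, each written with vertices in increasing order, are:

  0-simplices (5): a, b, c, d, e
  1-simplices (10): ab, ac, ad, ae, bc, bd, be, cd, ce, de
  2-simplices (5): abc, abe, ade, bcd, cde

so the chain groups are C_0 ≅ Z^5, C_1 ≅ Z^10, C_2 ≅ Z^5.

The boundary map ∂_1: C_1 → C_0 is given by ∂[p,q] = [q] − [p]. For instance
  ∂bc = c − b.
The resulting 5×10 matrix has rank 4, and its Smith normal form has invariant factors (1,1,1,1).

Boundary ∂_2: C_2 → C_1 maps a triangle to the signed sum of its edges. For instance
  ∂bcd = cd − bd + bc,
  ∂abe = be − ae + ab.
The 10×5 boundary matrix has rank 5 and Smith normal form diag(1,1,1,1,1).

Reading off H_k = ker ∂_k / im ∂_{k+1}:

  H_0: rank C_0 − rank ∂_1 = 5 − 4 = 1, and the invariant factors of ∂_1 are all 1, so H_0 = Z.
  H_1: rank ker ∂_1 − rank ∂_2 = (10 − 4) − 5 = 1, and the invariant factors of ∂_2 are all 1, so H_1 = Z.
  H_2: rank ker ∂_2 − rank ∂_3 = (5 − 5) − 0 = 0, and there is no ∂_3, so H_2 = 0.

H_0 ≅ Z,  H_1 ≅ Z,  H_2 = 0.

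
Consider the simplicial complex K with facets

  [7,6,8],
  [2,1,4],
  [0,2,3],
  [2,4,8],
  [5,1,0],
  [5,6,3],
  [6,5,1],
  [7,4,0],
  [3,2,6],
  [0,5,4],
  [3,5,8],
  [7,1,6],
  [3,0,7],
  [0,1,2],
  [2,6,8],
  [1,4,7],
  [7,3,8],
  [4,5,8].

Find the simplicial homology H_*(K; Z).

Take the total order 0 < 1 < 2 < 3 < 4 < 5 < 6 < 7 < 8 on the vertex set. Then K (dimension 2) consists of the simplices:

  0-simplices (9): [0], [1], [2], [3], [4], [5], [6], [7], [8]
  1-simplices (27): (27 of them)
  2-simplices (18): [0,1,2], [0,1,5], [0,2,3], [0,3,7], [0,4,5], [0,4,7], [1,2,4], [1,4,7], [1,5,6], [1,6,7], [2,3,6], [2,4,8], [2,6,8], [3,5,6], [3,5,8], [3,7,8], [4,5,8], [6,7,8]

so the chain groups are C_0 ≅ Z^9, C_1 ≅ Z^27, C_2 ≅ Z^18.

Boundary ∂_1: C_1 → C_0 maps an edge to its endpoints' difference, ∂[p,q] = q − p. For instance
  ∂[4,5] = [5] − [4].
As a 9×27 matrix over Z this has rank 8, with invariant factors (1,1,1,1,1,1,1,1).

Boundary ∂_2: C_2 → C_1 acts by ∂[p,q,r] = [q,r] − [p,r] + [p,q]. For instance
  ∂[2,4,8] = [4,8] − [2,8] + [2,4],
  ∂[1,5,6] = [5,6] − [1,6] + [1,5].
The 27×18 boundary matrix has rank 18 and Smith normal form diag(1,1,1,1,1,1,1,1,1,1,1,1,1,1,1,1,1,2).

From H_k ≅ ker(∂_k) / im(∂_{k+1}) we obtain:

  H_0: rank C_0 − rank ∂_1 = 9 − 8 = 1, and the invariant factors of ∂_1 are all 1, so H_0 = Z.
  H_1: rank ker ∂_1 − rank ∂_2 = (27 − 8) − 18 = 1, and ∂_2 has invariant factor 2 > 1, so H_1 = Z ⊕ Z/2.
  H_2: rank ker ∂_2 − rank ∂_3 = (18 − 18) − 0 = 0, and there is no ∂_3, so H_2 = 0.

As a check, the Euler characteristic is 9 − 27 + 18 = 0, which agrees with 1 − 1 + 0 = 0.

H_0 ≅ Z,  H_1 ≅ Z ⊕ Z/2,  H_2 = 0.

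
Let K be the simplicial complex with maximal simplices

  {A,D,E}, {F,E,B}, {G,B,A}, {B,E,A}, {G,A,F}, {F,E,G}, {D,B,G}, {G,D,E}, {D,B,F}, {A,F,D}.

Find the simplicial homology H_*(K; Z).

H_0 ≅ Z,  H_1 ≅ Z/2Z,  H_2 = 0.

Order the vertices as A < B < D < E < F < G. Listing each simplex with vertices in this order, K has dimension 2 with simplices:

  0-simplices (6): A, B, D, E, F, G
  1-simplices (15): AB, AD, AE, AF, AG, BD, BE, BF, BG, DE, DF, DG, EF, EG, FG
  2-simplices (10): ABE, ABG, ADE, ADF, AFG, BDF, BDG, BEF, DEG, EFG

so the chain groups are C_0 ≅ Z^6, C_1 ≅ Z^15, C_2 ≅ Z^10.

The boundary map ∂_1: C_1 → C_0 sends each edge [p,q] (with p < q) to q − p.
The resulting 6×15 matrix has rank 5, and its Smith normal form has invariant factors (1,1,1,1,1).

∂_2: C_2 → C_1 acts by ∂[p,q,r] = [q,r] − [p,r] + [p,q]. For instance
  ∂ADF = DF − AF + AD,
  ∂ABG = BG − AG + AB.
The 15×10 boundary matrix has rank 10 and Smith normal form diag(1,1,1,1,1,1,1,1,1,2).

Now H_k = ker ∂_k / im ∂_{k+1}, so:

  H_0: rank C_0 − rank ∂_1 = 6 − 5 = 1, and the invariant factors of ∂_1 are all 1, so H_0 = Z.
  H_1: rank ker ∂_1 − rank ∂_2 = (15 − 5) − 10 = 0, and ∂_2 has invariant factor 2 > 1, so H_1 = Z/2Z.
  H_2: rank ker ∂_2 − rank ∂_3 = (10 − 10) − 0 = 0, and there is no ∂_3, so H_2 = 0.

As a check, the Euler characteristic is 6 − 15 + 10 = 1, which agrees with 1 − 0 + 0 = 1.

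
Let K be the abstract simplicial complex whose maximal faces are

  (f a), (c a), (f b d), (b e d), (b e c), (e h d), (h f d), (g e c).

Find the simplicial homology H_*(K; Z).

H_0 = Z,  H_1 = Z,  H_2 = 0.

We work with the vertex ordering a < b < c < d < e < f < g < h. The simplices of K, each written with vertices in increasing order, are:

  0-simplices (8): a, b, c, d, e, f, g, h
  1-simplices (14): ac, af, bc, bd, be, bf, ce, cg, de, df, dh, eg, eh, fh
  2-simplices (6): bce, bde, bdf, ceg, deh, dfh

so the chain groups are C_0 ≅ Z^8, C_1 ≅ Z^14, C_2 ≅ Z^6.

∂_1: C_1 → C_0 sends each edge [p,q] (with p < q) to q − p.
As a 8×14 matrix over Z this has rank 7, with invariant factors (1,1,1,1,1,1,1).

The boundary map ∂_2: C_2 → C_1 maps a triangle to the signed sum of its edges. For instance
  ∂deh = eh − dh + de,
  ∂bde = de − be + bd.
As a 14×6 matrix over Z this has rank 6, with invariant factors (1,1,1,1,1,1).

Now H_k = ker ∂_k / im ∂_{k+1}, so:

  H_0: rank C_0 − rank ∂_1 = 8 − 7 = 1, and the invariant factors of ∂_1 are all 1, so H_0 ≅ Z.
  H_1: rank ker ∂_1 − rank ∂_2 = (14 − 7) − 6 = 1, and the invariant factors of ∂_2 are all 1, so H_1 ≅ Z.
  H_2: rank ker ∂_2 − rank ∂_3 = (6 − 6) − 0 = 0, and there is no ∂_3, so H_2 ≅ 0.

As a check, the Euler characteristic is 8 − 14 + 6 = 0, which agrees with 1 − 1 + 0 = 0.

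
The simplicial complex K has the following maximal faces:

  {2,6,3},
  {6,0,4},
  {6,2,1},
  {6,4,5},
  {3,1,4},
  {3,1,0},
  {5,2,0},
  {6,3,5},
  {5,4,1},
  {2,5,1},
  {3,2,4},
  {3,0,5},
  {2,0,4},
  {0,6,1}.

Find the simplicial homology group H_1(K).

H_1 ≅ Z^2.

We work with the vertex ordering 0 < 1 < 2 < 3 < 4 < 5 < 6. The simplices of K, each written with vertices in increasing order, are:

  0-simplices (7): [0], [1], [2], [3], [4], [5], [6]
  1-simplices (21): [0,1], [0,2], [0,3], [0,4], [0,5], [0,6], [1,2], [1,3], [1,4], [1,5], [1,6], [2,3], [2,4], [2,5], [2,6], [3,4], [3,5], [3,6], [4,5], [4,6], [5,6]
  2-simplices (14): [0,1,3], [0,1,6], [0,2,4], [0,2,5], [0,3,5], [0,4,6], [1,2,5], [1,2,6], [1,3,4], [1,4,5], [2,3,4], [2,3,6], [3,5,6], [4,5,6]

so the chain groups are C_0 ≅ Z^7, C_1 ≅ Z^21, C_2 ≅ Z^14.

Boundary ∂_1: C_1 → C_0 sends each edge [p,q] (with p < q) to q − p.
This gives a 7×21 integer matrix of rank 6; reducing to Smith normal form yields diagonal entries (1,1,1,1,1,1).

The boundary map ∂_2: C_2 → C_1 maps a triangle to the signed sum of its edges. For instance
  ∂[0,4,6] = [4,6] − [0,6] + [0,4],
  ∂[1,4,5] = [4,5] − [1,5] + [1,4].
The 21×14 boundary matrix has rank 13 and Smith normal form diag(1,1,1,1,1,1,1,1,1,1,1,1,1).

From H_k ≅ ker(∂_k) / im(∂_{k+1}) we obtain:

  H_1: rank ker ∂_1 − rank ∂_2 = (21 − 6) − 13 = 2, and the invariant factors of ∂_2 are all 1, so H_1 = Z^2.

(K is a triangulation of the torus T^2.)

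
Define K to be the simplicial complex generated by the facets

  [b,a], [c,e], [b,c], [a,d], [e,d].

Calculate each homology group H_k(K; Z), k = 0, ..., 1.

We work with the vertex ordering a < b < c < d < e. The simplices of K, each written with vertices in increasing order, are:

  0-simplices (5): a, b, c, d, e
  1-simplices (5): ab, ad, bc, ce, de

Hence C_0 ≅ Z^5, C_1 ≅ Z^5.

Boundary ∂_1: C_1 → C_0 sends each edge [p,q] (with p < q) to q − p. For instance
  ∂bc = c − b.
The resulting 5×5 matrix has rank 4, and its Smith normal form has invariant factors (1,1,1,1).

Reading off H_k = ker ∂_k / im ∂_{k+1}:

  H_0: rank C_0 − rank ∂_1 = 5 − 4 = 1, and the invariant factors of ∂_1 are all 1, so H_0 = Z.
  H_1: rank ker ∂_1 − rank ∂_2 = (5 − 4) − 0 = 1, and there is no ∂_2, so H_1 = Z.

(K is a triangulation of the circle S^1.)

H_0 ≅ Z,  H_1 ≅ Z.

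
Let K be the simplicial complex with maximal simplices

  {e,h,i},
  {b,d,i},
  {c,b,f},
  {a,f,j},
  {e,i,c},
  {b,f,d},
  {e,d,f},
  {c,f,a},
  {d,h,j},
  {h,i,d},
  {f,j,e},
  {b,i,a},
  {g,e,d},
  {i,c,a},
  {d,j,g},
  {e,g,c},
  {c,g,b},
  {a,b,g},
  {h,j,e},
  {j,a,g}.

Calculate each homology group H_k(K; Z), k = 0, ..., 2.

H_0 ≅ Z,  H_1 ≅ Z × Z/2,  H_2 = 0.

We work with the vertex ordering a < b < c < d < e < f < g < h < i < j. The simplices of K, each written with vertices in increasing order, are:

  0-simplices (10): a, b, c, d, e, f, g, h, i, j
  1-simplices (30): ab, ac, af, ag, ai, aj, bc, bd, bf, bg, bi, ce, cf, cg, ci, de, df, dg, dh, di, dj, ef, eg, eh, ei, ej, fj, gj, hi, hj
  2-simplices (20): abg, abi, acf, aci, afj, agj, bcf, bcg, bdf, bdi, ceg, cei, def, deg, dgj, dhi, dhj, efj, ehi, ehj

giving chain groups C_0 ≅ Z^10, C_1 ≅ Z^30, C_2 ≅ Z^20.

Boundary ∂_1: C_1 → C_0 is given by ∂[p,q] = [q] − [p]. For instance
  ∂ej = j − e.
As a 10×30 matrix over Z this has rank 9, with invariant factors (1,1,1,1,1,1,1,1,1).

∂_2: C_2 → C_1 acts by ∂[p,q,r] = [q,r] − [p,r] + [p,q]. For instance
  ∂dgj = gj − dj + dg,
  ∂ehj = hj − ej + eh.
The 30×20 boundary matrix has rank 20 and Smith normal form diag(1,1,1,1,1,1,1,1,1,1,1,1,1,1,1,1,1,1,1,2).

Now H_k = ker ∂_k / im ∂_{k+1}, so:

  H_0: rank C_0 − rank ∂_1 = 10 − 9 = 1, and the invariant factors of ∂_1 are all 1, so H_0 ≅ Z.
  H_1: rank ker ∂_1 − rank ∂_2 = (30 − 9) − 20 = 1, and ∂_2 has invariant factor 2 > 1, so H_1 ≅ Z × Z/2.
  H_2: rank ker ∂_2 − rank ∂_3 = (20 − 20) − 0 = 0, and there is no ∂_3, so H_2 ≅ 0.

As a check, the Euler characteristic is 10 − 30 + 20 = 0, which agrees with 1 − 1 + 0 = 0.
(K is a triangulation of the Klein bottle.)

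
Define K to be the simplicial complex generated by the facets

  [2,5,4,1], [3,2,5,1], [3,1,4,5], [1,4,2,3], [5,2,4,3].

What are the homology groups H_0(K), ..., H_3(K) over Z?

Fix the vertex order 1 < 2 < 3 < 4 < 5 and write every simplex with vertices in increasing order. Then dim K = 3 and the simplices of K are:

  0-simplices (5): [1], [2], [3], [4], [5]
  1-simplices (10): [1,2], [1,3], [1,4], [1,5], [2,3], [2,4], [2,5], [3,4], [3,5], [4,5]
  2-simplices (10): [1,2,3], [1,2,4], [1,2,5], [1,3,4], [1,3,5], [1,4,5], [2,3,4], [2,3,5], [2,4,5], [3,4,5]
  3-simplices (5): [1,2,3,4], [1,2,3,5], [1,2,4,5], [1,3,4,5], [2,3,4,5]

Hence C_0 ≅ Z^5, C_1 ≅ Z^10, C_2 ≅ Z^10, C_3 ≅ Z^5.

The boundary map ∂_1: C_1 → C_0 is given by ∂[p,q] = [q] − [p]. For instance
  ∂[2,5] = [5] − [2].
As a 5×10 matrix over Z this has rank 4, with invariant factors (1,1,1,1).

∂_2: C_2 → C_1 acts by ∂[p,q,r] = [q,r] − [p,r] + [p,q]. For instance
  ∂[1,2,5] = [2,5] − [1,5] + [1,2],
  ∂[1,3,4] = [3,4] − [1,4] + [1,3].
This gives a 10×10 integer matrix of rank 6; reducing to Smith normal form yields diagonal entries (1,1,1,1,1,1).

The boundary map ∂_3: C_3 → C_2 sends each 3-simplex σ to the alternating sum Σ_i (−1)^i (σ with its i-th vertex removed). For instance
  ∂[1,2,4,5] = [2,4,5] − [1,4,5] + [1,2,5] − [1,2,4],
  ∂[1,2,3,4] = [2,3,4] − [1,3,4] + [1,2,4] − [1,2,3].
As a 10×5 matrix over Z this has rank 4, with invariant factors (1,1,1,1).

Now H_k = ker ∂_k / im ∂_{k+1}, so:

  H_0: rank C_0 − rank ∂_1 = 5 − 4 = 1, and the invariant factors of ∂_1 are all 1, so H_0 ≅ Z.
  H_1: rank ker ∂_1 − rank ∂_2 = (10 − 4) − 6 = 0, and the invariant factors of ∂_2 are all 1, so H_1 ≅ 0.
  H_2: rank ker ∂_2 − rank ∂_3 = (10 − 6) − 4 = 0, and the invariant factors of ∂_3 are all 1, so H_2 ≅ 0.
  H_3: rank ker ∂_3 − rank ∂_4 = (5 − 4) − 0 = 1, and there is no ∂_4, so H_3 ≅ Z.

As a check, the Euler characteristic is 5 − 10 + 10 − 5 = 0, which agrees with 1 − 0 + 0 − 1 = 0.

H_0 = Z,  H_1 = 0,  H_2 = 0,  H_3 = Z.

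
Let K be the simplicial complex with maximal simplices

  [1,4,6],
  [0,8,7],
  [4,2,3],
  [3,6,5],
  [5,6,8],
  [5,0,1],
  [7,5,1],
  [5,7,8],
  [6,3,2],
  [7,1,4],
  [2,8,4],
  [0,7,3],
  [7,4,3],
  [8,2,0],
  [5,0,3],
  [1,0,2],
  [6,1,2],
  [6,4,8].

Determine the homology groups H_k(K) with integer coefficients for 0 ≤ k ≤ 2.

H_0 = Z,  H_1 = Z ⊕ Z/2,  H_2 = 0.

Order the vertices as 0 < 1 < 2 < 3 < 4 < 5 < 6 < 7 < 8. Listing each simplex with vertices in this order, K has dimension 2 with simplices:

  0-simplices (9): [0], [1], [2], [3], [4], [5], [6], [7], [8]
  1-simplices (27): (27 of them)
  2-simplices (18): [0,1,2], [0,1,5], [0,2,8], [0,3,5], [0,3,7], [0,7,8], [1,2,6], [1,4,6], [1,4,7], [1,5,7], [2,3,4], [2,3,6], [2,4,8], [3,4,7], [3,5,6], [4,6,8], [5,6,8], [5,7,8]

so the chain groups are C_0 ≅ Z^9, C_1 ≅ Z^27, C_2 ≅ Z^18.

Boundary ∂_1: C_1 → C_0 sends each edge [p,q] (with p < q) to q − p.
As a 9×27 matrix over Z this has rank 8, with invariant factors (1,1,1,1,1,1,1,1).

The boundary map ∂_2: C_2 → C_1 acts by ∂[p,q,r] = [q,r] − [p,r] + [p,q]. For instance
  ∂[1,4,7] = [4,7] − [1,7] + [1,4],
  ∂[2,4,8] = [4,8] − [2,8] + [2,4].
The resulting 27×18 matrix has rank 18, and its Smith normal form has invariant factors (1,1,1,1,1,1,1,1,1,1,1,1,1,1,1,1,1,2).

From H_k ≅ ker(∂_k) / im(∂_{k+1}) we obtain:

  H_0: rank C_0 − rank ∂_1 = 9 − 8 = 1, and the invariant factors of ∂_1 are all 1, so H_0 ≅ Z.
  H_1: rank ker ∂_1 − rank ∂_2 = (27 − 8) − 18 = 1, and ∂_2 has invariant factor 2 > 1, so H_1 ≅ Z ⊕ Z/2.
  H_2: rank ker ∂_2 − rank ∂_3 = (18 − 18) − 0 = 0, and there is no ∂_3, so H_2 ≅ 0.

As a check, the Euler characteristic is 9 − 27 + 18 = 0, which agrees with 1 − 1 + 0 = 0.
(K is a triangulation of the Klein bottle.)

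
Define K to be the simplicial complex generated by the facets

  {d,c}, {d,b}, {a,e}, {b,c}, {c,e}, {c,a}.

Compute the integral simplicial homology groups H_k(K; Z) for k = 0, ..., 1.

H_0 = Z,  H_1 = Z^2.

Take the total order a < b < c < d < e on the vertex set. Then K (dimension 1) consists of the simplices:

  0-simplices (5): a, b, c, d, e
  1-simplices (6): ac, ae, bc, bd, cd, ce

giving chain groups C_0 ≅ Z^5, C_1 ≅ Z^6.

Boundary ∂_1: C_1 → C_0 is given by ∂[p,q] = [q] − [p]. For instance
  ∂cd = d − c.
The 5×6 boundary matrix has rank 4 and Smith normal form diag(1,1,1,1).

From H_k ≅ ker(∂_k) / im(∂_{k+1}) we obtain:

  H_0: rank C_0 − rank ∂_1 = 5 − 4 = 1, and the invariant factors of ∂_1 are all 1, so H_0 = Z.
  H_1: rank ker ∂_1 − rank ∂_2 = (6 − 4) − 0 = 2, and there is no ∂_2, so H_1 = Z^2.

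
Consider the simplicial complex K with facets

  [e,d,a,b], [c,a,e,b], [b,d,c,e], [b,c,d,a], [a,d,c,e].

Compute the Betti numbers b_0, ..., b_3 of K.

b_0 = 1, b_1 = 0, b_2 = 0, b_3 = 1.

We work with the vertex ordering a < b < c < d < e. The simplices of K, each written with vertices in increasing order, are:

  0-simplices (5): a, b, c, d, e
  1-simplices (10): ab, ac, ad, ae, bc, bd, be, cd, ce, de
  2-simplices (10): abc, abd, abe, acd, ace, ade, bcd, bce, bde, cde
  3-simplices (5): abcd, abce, abde, acde, bcde

so the chain groups are C_0 ≅ Z^5, C_1 ≅ Z^10, C_2 ≅ Z^10, C_3 ≅ Z^5.

Boundary ∂_1: C_1 → C_0 maps an edge to its endpoints' difference, ∂[p,q] = q − p. For instance
  ∂ad = d − a.
The resulting 5×10 matrix has rank 4, and its Smith normal form has invariant factors (1,1,1,1).

Boundary ∂_2: C_2 → C_1 acts by ∂[p,q,r] = [q,r] − [p,r] + [p,q]. For instance
  ∂bcd = cd − bd + bc,
  ∂bde = de − be + bd.
The 10×10 boundary matrix has rank 6 and Smith normal form diag(1,1,1,1,1,1).

The boundary map ∂_3: C_3 → C_2 sends each 3-simplex σ to the alternating sum Σ_i (−1)^i (σ with its i-th vertex removed). For instance
  ∂abce = bce − ace + abe − abc,
  ∂abcd = bcd − acd + abd − abc.
As a 10×5 matrix over Z this has rank 4, with invariant factors (1,1,1,1).

From H_k ≅ ker(∂_k) / im(∂_{k+1}) we obtain:

  H_0: rank C_0 − rank ∂_1 = 5 − 4 = 1, and the invariant factors of ∂_1 are all 1, so H_0 = Z.
  H_1: rank ker ∂_1 − rank ∂_2 = (10 − 4) − 6 = 0, and the invariant factors of ∂_2 are all 1, so H_1 = 0.
  H_2: rank ker ∂_2 − rank ∂_3 = (10 − 6) − 4 = 0, and the invariant factors of ∂_3 are all 1, so H_2 = 0.
  H_3: rank ker ∂_3 − rank ∂_4 = (5 − 4) − 0 = 1, and there is no ∂_4, so H_3 = Z.

Hence the Betti numbers are b_0 = 1, b_1 = 0, b_2 = 0, b_3 = 1.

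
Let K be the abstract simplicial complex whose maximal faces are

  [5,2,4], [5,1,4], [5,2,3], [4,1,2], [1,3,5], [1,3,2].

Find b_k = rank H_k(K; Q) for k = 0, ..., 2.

Fix the vertex order 1 < 2 < 3 < 4 < 5 and write every simplex with vertices in increasing order. Then dim K = 2 and the simplices of K are:

  0-simplices (5): [1], [2], [3], [4], [5]
  1-simplices (9): [1,2], [1,3], [1,4], [1,5], [2,3], [2,4], [2,5], [3,5], [4,5]
  2-simplices (6): [1,2,3], [1,2,4], [1,3,5], [1,4,5], [2,3,5], [2,4,5]

so the chain groups are C_0 ≅ Z^5, C_1 ≅ Z^9, C_2 ≅ Z^6.

∂_1: C_1 → C_0 sends each edge [p,q] (with p < q) to q − p. For instance
  ∂[4,5] = [5] − [4].
This gives a 5×9 integer matrix of rank 4; reducing to Smith normal form yields diagonal entries (1,1,1,1).

The boundary map ∂_2: C_2 → C_1 sends each 2-simplex [p,q,r] to [q,r] − [p,r] + [p,q]. For instance
  ∂[1,2,3] = [2,3] − [1,3] + [1,2],
  ∂[2,4,5] = [4,5] − [2,5] + [2,4].
The resulting 9×6 matrix has rank 5, and its Smith normal form has invariant factors (1,1,1,1,1).

Computing H_k = (kernel of ∂_k) / (image of ∂_{k+1}):

  H_0: rank C_0 − rank ∂_1 = 5 − 4 = 1, and the invariant factors of ∂_1 are all 1, so H_0 = Z.
  H_1: rank ker ∂_1 − rank ∂_2 = (9 − 4) − 5 = 0, and the invariant factors of ∂_2 are all 1, so H_1 = 0.
  H_2: rank ker ∂_2 − rank ∂_3 = (6 − 5) − 0 = 1, and there is no ∂_3, so H_2 = Z.

(K is a triangulation of the 2-sphere S^2.)

Hence the Betti numbers are b_0 = 1, b_1 = 0, b_2 = 1.

b_0 = 1, b_1 = 0, b_2 = 1.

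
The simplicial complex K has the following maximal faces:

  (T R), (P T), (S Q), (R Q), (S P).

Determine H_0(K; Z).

Order the vertices as P < Q < R < S < T. Listing each simplex with vertices in this order, K has dimension 1 with simplices:

  0-simplices (5): P, Q, R, S, T
  1-simplices (5): PS, PT, QR, QS, RT

Hence C_0 ≅ Z^5, C_1 ≅ Z^5.

Boundary ∂_1: C_1 → C_0 is given by ∂[p,q] = [q] − [p]. For instance
  ∂QS = S − Q.
The 5×5 boundary matrix has rank 4 and Smith normal form diag(1,1,1,1).

Computing H_k = (kernel of ∂_k) / (image of ∂_{k+1}):

  H_0: rank C_0 − rank ∂_1 = 5 − 4 = 1, and the invariant factors of ∂_1 are all 1, so H_0 = Z.

(K is a triangulation of the circle S^1.)

H_0 = Z.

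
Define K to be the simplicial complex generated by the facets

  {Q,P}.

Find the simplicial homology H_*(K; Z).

Fix the vertex order P < Q and write every simplex with vertices in increasing order. Then dim K = 1 and the simplices of K are:

  0-simplices (2): P, Q
  1-simplices (1): PQ

Hence C_0 ≅ Z^2, C_1 ≅ Z^1.

Boundary ∂_1: C_1 → C_0 maps an edge to its endpoints' difference, ∂[p,q] = q − p. For instance
  ∂PQ = Q − P.
This gives a 2×1 integer matrix of rank 1; reducing to Smith normal form yields diagonal entries (1).

Reading off H_k = ker ∂_k / im ∂_{k+1}:

  H_0: rank C_0 − rank ∂_1 = 2 − 1 = 1, and the invariant factors of ∂_1 are all 1, so H_0 ≅ Z.
  H_1: rank ker ∂_1 − rank ∂_2 = (1 − 1) − 0 = 0, and there is no ∂_2, so H_1 ≅ 0.

(K is a triangulation of the 1-simplex.)

H_0 ≅ Z,  H_1 = 0.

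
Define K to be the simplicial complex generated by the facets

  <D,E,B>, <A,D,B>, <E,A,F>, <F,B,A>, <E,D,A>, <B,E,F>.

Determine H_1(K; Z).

Take the total order A < B < D < E < F on the vertex set. Then K (dimension 2) consists of the simplices:

  0-simplices (5): A, B, D, E, F
  1-simplices (9): AB, AD, AE, AF, BD, BE, BF, DE, EF
  2-simplices (6): ABD, ABF, ADE, AEF, BDE, BEF

giving chain groups C_0 ≅ Z^5, C_1 ≅ Z^9, C_2 ≅ Z^6.

∂_1: C_1 → C_0 maps an edge to its endpoints' difference, ∂[p,q] = q − p. For instance
  ∂AD = D − A.
This gives a 5×9 integer matrix of rank 4; reducing to Smith normal form yields diagonal entries (1,1,1,1).

The boundary map ∂_2: C_2 → C_1 sends each 2-simplex [p,q,r] to [q,r] − [p,r] + [p,q]. For instance
  ∂ABD = BD − AD + AB,
  ∂AEF = EF − AF + AE.
This gives a 9×6 integer matrix of rank 5; reducing to Smith normal form yields diagonal entries (1,1,1,1,1).

Now H_k = ker ∂_k / im ∂_{k+1}, so:

  H_1: rank ker ∂_1 − rank ∂_2 = (9 − 4) − 5 = 0, and the invariant factors of ∂_2 are all 1, so H_1 = 0.

H_1 = 0.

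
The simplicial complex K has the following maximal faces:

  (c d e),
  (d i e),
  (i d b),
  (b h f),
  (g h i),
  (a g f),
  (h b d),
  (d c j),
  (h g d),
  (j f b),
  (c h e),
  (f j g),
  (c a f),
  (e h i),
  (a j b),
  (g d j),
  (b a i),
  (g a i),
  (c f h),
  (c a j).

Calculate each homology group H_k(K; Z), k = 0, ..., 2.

Fix the vertex order a < b < c < d < e < f < g < h < i < j and write every simplex with vertices in increasing order. Then dim K = 2 and the simplices of K are:

  0-simplices (10): a, b, c, d, e, f, g, h, i, j
  1-simplices (30): ab, ac, af, ag, ai, aj, bd, bf, bh, bi, bj, cd, ce, cf, ch, cj, de, dg, dh, di, dj, eh, ei, fg, fh, fj, gh, gi, gj, hi
  2-simplices (20): abi, abj, acf, acj, afg, agi, bdh, bdi, bfh, bfj, cde, cdj, ceh, cfh, dei, dgh, dgj, ehi, fgj, ghi

Hence C_0 ≅ Z^10, C_1 ≅ Z^30, C_2 ≅ Z^20.

The boundary map ∂_1: C_1 → C_0 is given by ∂[p,q] = [q] − [p].
The resulting 10×30 matrix has rank 9, and its Smith normal form has invariant factors (1,1,1,1,1,1,1,1,1).

The boundary map ∂_2: C_2 → C_1 acts by ∂[p,q,r] = [q,r] − [p,r] + [p,q]. For instance
  ∂cde = de − ce + cd,
  ∂bdh = dh − bh + bd.
As a 30×20 matrix over Z this has rank 20, with invariant factors (1,1,1,1,1,1,1,1,1,1,1,1,1,1,1,1,1,1,1,2).

From H_k ≅ ker(∂_k) / im(∂_{k+1}) we obtain:

  H_0: rank C_0 − rank ∂_1 = 10 − 9 = 1, and the invariant factors of ∂_1 are all 1, so H_0 = Z.
  H_1: rank ker ∂_1 − rank ∂_2 = (30 − 9) − 20 = 1, and ∂_2 has invariant factor 2 > 1, so H_1 = Z ⊕ Z_2.
  H_2: rank ker ∂_2 − rank ∂_3 = (20 − 20) − 0 = 0, and there is no ∂_3, so H_2 = 0.

(K is a triangulation of the Klein bottle.)

H_0 ≅ Z,  H_1 ≅ Z ⊕ Z_2,  H_2 = 0.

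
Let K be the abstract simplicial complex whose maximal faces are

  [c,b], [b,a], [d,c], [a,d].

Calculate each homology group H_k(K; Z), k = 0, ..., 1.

We work with the vertex ordering a < b < c < d. The simplices of K, each written with vertices in increasing order, are:

  0-simplices (4): a, b, c, d
  1-simplices (4): ab, ad, bc, cd

Hence C_0 ≅ Z^4, C_1 ≅ Z^4.

∂_1: C_1 → C_0 maps an edge to its endpoints' difference, ∂[p,q] = q − p.
The 4×4 boundary matrix has rank 3 and Smith normal form diag(1,1,1).

Reading off H_k = ker ∂_k / im ∂_{k+1}:

  H_0: rank C_0 − rank ∂_1 = 4 − 3 = 1, and the invariant factors of ∂_1 are all 1, so H_0 = Z.
  H_1: rank ker ∂_1 − rank ∂_2 = (4 − 3) − 0 = 1, and there is no ∂_2, so H_1 = Z.

(K is a triangulation of the circle S^1.)

H_0 = Z,  H_1 = Z.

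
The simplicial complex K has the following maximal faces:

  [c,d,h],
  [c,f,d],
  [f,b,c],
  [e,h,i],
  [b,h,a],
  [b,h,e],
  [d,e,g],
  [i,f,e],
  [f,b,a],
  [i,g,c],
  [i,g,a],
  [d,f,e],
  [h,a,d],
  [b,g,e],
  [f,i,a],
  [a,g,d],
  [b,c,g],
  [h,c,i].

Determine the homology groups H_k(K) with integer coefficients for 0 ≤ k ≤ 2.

H_0 = Z,  H_1 = Z^2,  H_2 = Z.

Take the total order a < b < c < d < e < f < g < h < i on the vertex set. Then K (dimension 2) consists of the simplices:

  0-simplices (9): a, b, c, d, e, f, g, h, i
  1-simplices (27): ab, ad, af, ag, ah, ai, bc, be, bf, bg, bh, cd, cf, cg, ch, ci, de, df, dg, dh, ef, eg, eh, ei, fi, gi, hi
  2-simplices (18): abf, abh, adg, adh, afi, agi, bcf, bcg, beg, beh, cdf, cdh, cgi, chi, def, deg, efi, ehi

Hence C_0 ≅ Z^9, C_1 ≅ Z^27, C_2 ≅ Z^18.

∂_1: C_1 → C_0 sends each edge [p,q] (with p < q) to q − p.
As a 9×27 matrix over Z this has rank 8, with invariant factors (1,1,1,1,1,1,1,1).

∂_2: C_2 → C_1 maps a triangle to the signed sum of its edges. For instance
  ∂abf = bf − af + ab,
  ∂cdf = df − cf + cd.
This gives a 27×18 integer matrix of rank 17; reducing to Smith normal form yields diagonal entries (1,1,1,1,1,1,1,1,1,1,1,1,1,1,1,1,1).

Computing H_k = (kernel of ∂_k) / (image of ∂_{k+1}):

  H_0: rank C_0 − rank ∂_1 = 9 − 8 = 1, and the invariant factors of ∂_1 are all 1, so H_0 = Z.
  H_1: rank ker ∂_1 − rank ∂_2 = (27 − 8) − 17 = 2, and the invariant factors of ∂_2 are all 1, so H_1 = Z^2.
  H_2: rank ker ∂_2 − rank ∂_3 = (18 − 17) − 0 = 1, and there is no ∂_3, so H_2 = Z.

As a check, the Euler characteristic is 9 − 27 + 18 = 0, which agrees with 1 − 2 + 1 = 0.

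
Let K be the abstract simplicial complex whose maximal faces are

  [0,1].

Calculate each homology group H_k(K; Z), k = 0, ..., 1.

Take the total order 0 < 1 on the vertex set. Then K (dimension 1) consists of the simplices:

  0-simplices (2): [0], [1]
  1-simplices (1): [0,1]

Hence C_0 ≅ Z^2, C_1 ≅ Z^1.

∂_1: C_1 → C_0 sends each edge [p,q] (with p < q) to q − p.
The 2×1 boundary matrix has rank 1 and Smith normal form diag(1).

Computing H_k = (kernel of ∂_k) / (image of ∂_{k+1}):

  H_0: rank C_0 − rank ∂_1 = 2 − 1 = 1, and the invariant factors of ∂_1 are all 1, so H_0 ≅ Z.
  H_1: rank ker ∂_1 − rank ∂_2 = (1 − 1) − 0 = 0, and there is no ∂_2, so H_1 ≅ 0.

As a check, the Euler characteristic is 2 − 1 = 1, which agrees with 1 − 0 = 1.
(K is a triangulation of the 1-simplex.)

H_0 ≅ Z,  H_1 = 0.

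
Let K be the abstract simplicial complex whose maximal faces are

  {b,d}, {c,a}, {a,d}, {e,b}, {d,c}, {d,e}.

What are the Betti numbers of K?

b_0 = 1, b_1 = 2.

We work with the vertex ordering a < b < c < d < e. The simplices of K, each written with vertices in increasing order, are:

  0-simplices (5): a, b, c, d, e
  1-simplices (6): ac, ad, bd, be, cd, de

giving chain groups C_0 ≅ Z^5, C_1 ≅ Z^6.

Boundary ∂_1: C_1 → C_0 sends each edge [p,q] (with p < q) to q − p.
This gives a 5×6 integer matrix of rank 4; reducing to Smith normal form yields diagonal entries (1,1,1,1).

Reading off H_k = ker ∂_k / im ∂_{k+1}:

  H_0: rank C_0 − rank ∂_1 = 5 − 4 = 1, and the invariant factors of ∂_1 are all 1, so H_0 ≅ Z.
  H_1: rank ker ∂_1 − rank ∂_2 = (6 − 4) − 0 = 2, and there is no ∂_2, so H_1 ≅ Z^2.

(K is a triangulation of a wedge of 2 circles.)

Hence the Betti numbers are b_0 = 1, b_1 = 2.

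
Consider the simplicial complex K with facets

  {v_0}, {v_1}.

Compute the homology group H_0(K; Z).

Fix the vertex order v_0 < v_1 and write every simplex with vertices in increasing order. Then dim K = 0 and the simplices of K are:

  0-simplices (2): [v_0], [v_1]

so the chain groups are C_0 ≅ Z^2.

From H_k ≅ ker(∂_k) / im(∂_{k+1}) we obtain:

  H_0: rank C_0 − rank ∂_1 = 2 − 0 = 2, and there is no ∂_1, so H_0 = Z^2.

H_0 = Z^2.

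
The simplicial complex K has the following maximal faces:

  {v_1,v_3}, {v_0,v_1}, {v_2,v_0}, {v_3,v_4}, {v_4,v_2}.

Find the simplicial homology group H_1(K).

H_1 ≅ Z.

We work with the vertex ordering v_0 < v_1 < v_2 < v_3 < v_4. The simplices of K, each written with vertices in increasing order, are:

  0-simplices (5): [v_0], [v_1], [v_2], [v_3], [v_4]
  1-simplices (5): [v_0,v_1], [v_0,v_2], [v_1,v_3], [v_2,v_4], [v_3,v_4]

giving chain groups C_0 ≅ Z^5, C_1 ≅ Z^5.

The boundary map ∂_1: C_1 → C_0 sends each edge [p,q] (with p < q) to q − p. For instance
  ∂[v_1,v_3] = [v_3] − [v_1].
The resulting 5×5 matrix has rank 4, and its Smith normal form has invariant factors (1,1,1,1).

From H_k ≅ ker(∂_k) / im(∂_{k+1}) we obtain:

  H_1: rank ker ∂_1 − rank ∂_2 = (5 − 4) − 0 = 1, and there is no ∂_2, so H_1 ≅ Z.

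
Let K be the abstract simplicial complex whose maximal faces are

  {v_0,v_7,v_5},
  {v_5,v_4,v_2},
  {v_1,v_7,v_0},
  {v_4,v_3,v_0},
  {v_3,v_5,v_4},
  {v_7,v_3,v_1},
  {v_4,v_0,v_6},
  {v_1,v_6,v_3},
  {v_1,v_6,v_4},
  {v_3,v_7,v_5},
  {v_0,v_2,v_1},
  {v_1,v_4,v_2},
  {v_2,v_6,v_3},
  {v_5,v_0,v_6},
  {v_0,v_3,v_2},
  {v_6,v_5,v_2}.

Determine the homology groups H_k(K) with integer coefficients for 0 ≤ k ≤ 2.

H_0 ≅ Z,  H_1 ≅ Z^2,  H_2 ≅ Z.

K has 8 vertices, 24 edges, 16 triangles.
rank ∂_0 = 0, rank ∂_1 = 7 ⇒ b_0 = 8 − 0 − 7 = 1; all invariant factors of ∂_1 are 1 so no torsion. So H_0 ≅ Z.
rank ∂_1 = 7, rank ∂_2 = 15 ⇒ b_1 = 24 − 7 − 15 = 2; all invariant factors of ∂_2 are 1 so no torsion. So H_1 ≅ Z^2.
rank ∂_2 = 15, rank ∂_3 = 0 ⇒ b_2 = 16 − 15 − 0 = 1. So H_2 ≅ Z.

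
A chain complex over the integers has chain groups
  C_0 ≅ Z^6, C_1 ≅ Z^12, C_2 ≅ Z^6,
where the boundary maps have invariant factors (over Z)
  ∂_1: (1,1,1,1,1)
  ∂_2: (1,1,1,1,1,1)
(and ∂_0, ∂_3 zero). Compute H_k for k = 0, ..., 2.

H_0: b_0 = 6 − 0 − 5 = 1; torsion from ∂_1 factors > 1: none. So H_0 = Z.
H_1: b_1 = 12 − 5 − 6 = 1; torsion from ∂_2 factors > 1: none. So H_1 = Z.
H_2: b_2 = 6 − 6 − 0 = 0; torsion from ∂_3 factors > 1: none. So H_2 = 0.

H_0 = Z,  H_1 = Z,  H_2 = 0.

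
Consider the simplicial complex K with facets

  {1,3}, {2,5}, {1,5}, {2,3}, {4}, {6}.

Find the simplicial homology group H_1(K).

H_1 = Z.

Fix the vertex order 1 < 2 < 3 < 4 < 5 < 6 and write every simplex with vertices in increasing order. Then dim K = 1 and the simplices of K are:

  0-simplices (6): [1], [2], [3], [4], [5], [6]
  1-simplices (4): [1,3], [1,5], [2,3], [2,5]

Hence C_0 ≅ Z^6, C_1 ≅ Z^4.

Boundary ∂_1: C_1 → C_0 is given by ∂[p,q] = [q] − [p].
The 6×4 boundary matrix has rank 3 and Smith normal form diag(1,1,1).

Now H_k = ker ∂_k / im ∂_{k+1}, so:

  H_1: rank ker ∂_1 − rank ∂_2 = (4 − 3) − 0 = 1, and there is no ∂_2, so H_1 = Z.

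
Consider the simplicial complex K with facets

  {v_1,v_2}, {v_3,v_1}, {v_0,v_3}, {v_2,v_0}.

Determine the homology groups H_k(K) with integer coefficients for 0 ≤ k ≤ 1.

K has 4 vertices, 4 edges.
rank ∂_0 = 0, rank ∂_1 = 3 ⇒ b_0 = 4 − 0 − 3 = 1; all invariant factors of ∂_1 are 1 so no torsion. So H_0 = Z.
rank ∂_1 = 3, rank ∂_2 = 0 ⇒ b_1 = 4 − 3 − 0 = 1. So H_1 = Z.

H_0 = Z,  H_1 = Z.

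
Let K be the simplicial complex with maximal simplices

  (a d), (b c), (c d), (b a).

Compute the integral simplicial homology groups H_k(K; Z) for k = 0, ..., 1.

H_0 = Z,  H_1 = Z.

K has 4 vertices, 4 edges.
rank ∂_0 = 0, rank ∂_1 = 3 ⇒ b_0 = 4 − 0 − 3 = 1; all invariant factors of ∂_1 are 1 so no torsion. So H_0 = Z.
rank ∂_1 = 3, rank ∂_2 = 0 ⇒ b_1 = 4 − 3 − 0 = 1. So H_1 = Z.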